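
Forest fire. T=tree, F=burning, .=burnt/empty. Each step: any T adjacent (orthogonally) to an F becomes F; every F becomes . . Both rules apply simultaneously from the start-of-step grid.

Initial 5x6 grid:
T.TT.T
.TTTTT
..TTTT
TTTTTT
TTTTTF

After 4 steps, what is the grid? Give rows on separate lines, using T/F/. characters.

Step 1: 2 trees catch fire, 1 burn out
  T.TT.T
  .TTTTT
  ..TTTT
  TTTTTF
  TTTTF.
Step 2: 3 trees catch fire, 2 burn out
  T.TT.T
  .TTTTT
  ..TTTF
  TTTTF.
  TTTF..
Step 3: 4 trees catch fire, 3 burn out
  T.TT.T
  .TTTTF
  ..TTF.
  TTTF..
  TTF...
Step 4: 5 trees catch fire, 4 burn out
  T.TT.F
  .TTTF.
  ..TF..
  TTF...
  TF....

T.TT.F
.TTTF.
..TF..
TTF...
TF....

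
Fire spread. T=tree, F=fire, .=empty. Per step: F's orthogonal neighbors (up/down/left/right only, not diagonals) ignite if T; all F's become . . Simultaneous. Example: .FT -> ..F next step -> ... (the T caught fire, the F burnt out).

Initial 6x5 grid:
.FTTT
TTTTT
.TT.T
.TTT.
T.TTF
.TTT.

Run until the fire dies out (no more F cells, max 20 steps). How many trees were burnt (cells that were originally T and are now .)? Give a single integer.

Step 1: +3 fires, +2 burnt (F count now 3)
Step 2: +7 fires, +3 burnt (F count now 7)
Step 3: +6 fires, +7 burnt (F count now 6)
Step 4: +2 fires, +6 burnt (F count now 2)
Step 5: +1 fires, +2 burnt (F count now 1)
Step 6: +0 fires, +1 burnt (F count now 0)
Fire out after step 6
Initially T: 20, now '.': 29
Total burnt (originally-T cells now '.'): 19

Answer: 19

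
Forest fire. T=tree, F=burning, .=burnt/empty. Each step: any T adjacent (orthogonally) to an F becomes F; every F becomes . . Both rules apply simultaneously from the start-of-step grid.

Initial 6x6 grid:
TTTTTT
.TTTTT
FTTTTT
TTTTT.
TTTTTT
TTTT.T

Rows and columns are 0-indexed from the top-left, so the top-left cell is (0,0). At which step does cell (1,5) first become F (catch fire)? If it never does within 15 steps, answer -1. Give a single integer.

Step 1: cell (1,5)='T' (+2 fires, +1 burnt)
Step 2: cell (1,5)='T' (+4 fires, +2 burnt)
Step 3: cell (1,5)='T' (+6 fires, +4 burnt)
Step 4: cell (1,5)='T' (+7 fires, +6 burnt)
Step 5: cell (1,5)='T' (+6 fires, +7 burnt)
Step 6: cell (1,5)='F' (+4 fires, +6 burnt)
  -> target ignites at step 6
Step 7: cell (1,5)='.' (+2 fires, +4 burnt)
Step 8: cell (1,5)='.' (+1 fires, +2 burnt)
Step 9: cell (1,5)='.' (+0 fires, +1 burnt)
  fire out at step 9

6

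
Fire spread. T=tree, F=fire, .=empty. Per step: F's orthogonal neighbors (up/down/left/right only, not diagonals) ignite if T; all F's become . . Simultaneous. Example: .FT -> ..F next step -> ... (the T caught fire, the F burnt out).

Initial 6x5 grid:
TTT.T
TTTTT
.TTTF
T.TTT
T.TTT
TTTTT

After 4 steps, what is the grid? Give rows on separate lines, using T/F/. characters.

Step 1: 3 trees catch fire, 1 burn out
  TTT.T
  TTTTF
  .TTF.
  T.TTF
  T.TTT
  TTTTT
Step 2: 5 trees catch fire, 3 burn out
  TTT.F
  TTTF.
  .TF..
  T.TF.
  T.TTF
  TTTTT
Step 3: 5 trees catch fire, 5 burn out
  TTT..
  TTF..
  .F...
  T.F..
  T.TF.
  TTTTF
Step 4: 4 trees catch fire, 5 burn out
  TTF..
  TF...
  .....
  T....
  T.F..
  TTTF.

TTF..
TF...
.....
T....
T.F..
TTTF.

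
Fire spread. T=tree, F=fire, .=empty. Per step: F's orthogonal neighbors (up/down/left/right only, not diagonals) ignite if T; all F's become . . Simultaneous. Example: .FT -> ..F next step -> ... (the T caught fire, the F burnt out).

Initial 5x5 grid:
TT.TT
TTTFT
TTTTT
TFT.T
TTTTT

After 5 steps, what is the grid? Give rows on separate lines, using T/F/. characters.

Step 1: 8 trees catch fire, 2 burn out
  TT.FT
  TTF.F
  TFTFT
  F.F.T
  TFTTT
Step 2: 7 trees catch fire, 8 burn out
  TT..F
  TF...
  F.F.F
  ....T
  F.FTT
Step 3: 4 trees catch fire, 7 burn out
  TF...
  F....
  .....
  ....F
  ...FT
Step 4: 2 trees catch fire, 4 burn out
  F....
  .....
  .....
  .....
  ....F
Step 5: 0 trees catch fire, 2 burn out
  .....
  .....
  .....
  .....
  .....

.....
.....
.....
.....
.....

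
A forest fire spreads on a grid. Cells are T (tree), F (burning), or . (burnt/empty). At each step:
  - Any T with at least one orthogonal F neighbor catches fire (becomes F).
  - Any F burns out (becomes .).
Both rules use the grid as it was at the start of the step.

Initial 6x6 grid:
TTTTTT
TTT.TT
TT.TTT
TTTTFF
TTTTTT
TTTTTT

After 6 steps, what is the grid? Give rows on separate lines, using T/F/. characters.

Step 1: 5 trees catch fire, 2 burn out
  TTTTTT
  TTT.TT
  TT.TFF
  TTTF..
  TTTTFF
  TTTTTT
Step 2: 7 trees catch fire, 5 burn out
  TTTTTT
  TTT.FF
  TT.F..
  TTF...
  TTTF..
  TTTTFF
Step 3: 5 trees catch fire, 7 burn out
  TTTTFF
  TTT...
  TT....
  TF....
  TTF...
  TTTF..
Step 4: 5 trees catch fire, 5 burn out
  TTTF..
  TTT...
  TF....
  F.....
  TF....
  TTF...
Step 5: 5 trees catch fire, 5 burn out
  TTF...
  TFT...
  F.....
  ......
  F.....
  TF....
Step 6: 4 trees catch fire, 5 burn out
  TF....
  F.F...
  ......
  ......
  ......
  F.....

TF....
F.F...
......
......
......
F.....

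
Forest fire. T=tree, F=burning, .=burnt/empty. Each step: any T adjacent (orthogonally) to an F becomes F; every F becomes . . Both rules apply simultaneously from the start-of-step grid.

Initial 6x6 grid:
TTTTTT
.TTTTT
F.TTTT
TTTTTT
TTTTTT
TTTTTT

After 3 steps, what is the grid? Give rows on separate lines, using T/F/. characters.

Step 1: 1 trees catch fire, 1 burn out
  TTTTTT
  .TTTTT
  ..TTTT
  FTTTTT
  TTTTTT
  TTTTTT
Step 2: 2 trees catch fire, 1 burn out
  TTTTTT
  .TTTTT
  ..TTTT
  .FTTTT
  FTTTTT
  TTTTTT
Step 3: 3 trees catch fire, 2 burn out
  TTTTTT
  .TTTTT
  ..TTTT
  ..FTTT
  .FTTTT
  FTTTTT

TTTTTT
.TTTTT
..TTTT
..FTTT
.FTTTT
FTTTTT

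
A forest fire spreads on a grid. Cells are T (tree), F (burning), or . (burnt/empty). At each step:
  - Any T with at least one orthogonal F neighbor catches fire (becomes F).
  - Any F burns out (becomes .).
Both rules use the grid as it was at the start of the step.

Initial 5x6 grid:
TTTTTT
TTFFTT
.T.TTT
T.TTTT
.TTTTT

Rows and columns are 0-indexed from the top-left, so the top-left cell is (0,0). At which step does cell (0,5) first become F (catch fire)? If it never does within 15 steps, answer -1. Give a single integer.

Step 1: cell (0,5)='T' (+5 fires, +2 burnt)
Step 2: cell (0,5)='T' (+7 fires, +5 burnt)
Step 3: cell (0,5)='F' (+6 fires, +7 burnt)
  -> target ignites at step 3
Step 4: cell (0,5)='.' (+3 fires, +6 burnt)
Step 5: cell (0,5)='.' (+2 fires, +3 burnt)
Step 6: cell (0,5)='.' (+0 fires, +2 burnt)
  fire out at step 6

3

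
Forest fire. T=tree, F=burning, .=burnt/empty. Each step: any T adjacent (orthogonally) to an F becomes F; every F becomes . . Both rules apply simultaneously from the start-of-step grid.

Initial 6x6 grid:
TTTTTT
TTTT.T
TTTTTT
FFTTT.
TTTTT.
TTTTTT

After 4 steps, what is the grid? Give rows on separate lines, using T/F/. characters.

Step 1: 5 trees catch fire, 2 burn out
  TTTTTT
  TTTT.T
  FFTTTT
  ..FTT.
  FFTTT.
  TTTTTT
Step 2: 7 trees catch fire, 5 burn out
  TTTTTT
  FFTT.T
  ..FTTT
  ...FT.
  ..FTT.
  FFTTTT
Step 3: 7 trees catch fire, 7 burn out
  FFTTTT
  ..FT.T
  ...FTT
  ....F.
  ...FT.
  ..FTTT
Step 4: 5 trees catch fire, 7 burn out
  ..FTTT
  ...F.T
  ....FT
  ......
  ....F.
  ...FTT

..FTTT
...F.T
....FT
......
....F.
...FTT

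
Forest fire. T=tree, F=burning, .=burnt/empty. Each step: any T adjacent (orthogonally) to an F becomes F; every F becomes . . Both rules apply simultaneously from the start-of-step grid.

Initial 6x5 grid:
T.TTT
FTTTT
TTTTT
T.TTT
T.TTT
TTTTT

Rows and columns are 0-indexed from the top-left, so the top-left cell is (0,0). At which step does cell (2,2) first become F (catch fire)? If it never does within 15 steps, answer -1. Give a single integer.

Step 1: cell (2,2)='T' (+3 fires, +1 burnt)
Step 2: cell (2,2)='T' (+3 fires, +3 burnt)
Step 3: cell (2,2)='F' (+4 fires, +3 burnt)
  -> target ignites at step 3
Step 4: cell (2,2)='.' (+5 fires, +4 burnt)
Step 5: cell (2,2)='.' (+5 fires, +5 burnt)
Step 6: cell (2,2)='.' (+3 fires, +5 burnt)
Step 7: cell (2,2)='.' (+2 fires, +3 burnt)
Step 8: cell (2,2)='.' (+1 fires, +2 burnt)
Step 9: cell (2,2)='.' (+0 fires, +1 burnt)
  fire out at step 9

3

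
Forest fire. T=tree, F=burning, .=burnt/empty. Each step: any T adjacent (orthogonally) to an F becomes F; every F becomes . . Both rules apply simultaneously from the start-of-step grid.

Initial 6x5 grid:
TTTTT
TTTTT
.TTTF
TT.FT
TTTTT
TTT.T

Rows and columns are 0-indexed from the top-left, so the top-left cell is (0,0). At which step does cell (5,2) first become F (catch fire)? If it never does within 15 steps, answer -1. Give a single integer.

Step 1: cell (5,2)='T' (+4 fires, +2 burnt)
Step 2: cell (5,2)='T' (+5 fires, +4 burnt)
Step 3: cell (5,2)='F' (+6 fires, +5 burnt)
  -> target ignites at step 3
Step 4: cell (5,2)='.' (+5 fires, +6 burnt)
Step 5: cell (5,2)='.' (+4 fires, +5 burnt)
Step 6: cell (5,2)='.' (+1 fires, +4 burnt)
Step 7: cell (5,2)='.' (+0 fires, +1 burnt)
  fire out at step 7

3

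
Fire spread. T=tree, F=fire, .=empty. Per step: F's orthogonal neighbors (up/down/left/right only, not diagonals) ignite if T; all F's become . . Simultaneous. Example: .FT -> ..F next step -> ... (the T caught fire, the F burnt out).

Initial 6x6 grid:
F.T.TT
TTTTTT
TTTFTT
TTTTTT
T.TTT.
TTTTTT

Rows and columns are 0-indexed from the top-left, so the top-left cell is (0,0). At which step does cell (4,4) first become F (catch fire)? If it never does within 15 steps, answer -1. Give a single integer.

Step 1: cell (4,4)='T' (+5 fires, +2 burnt)
Step 2: cell (4,4)='T' (+9 fires, +5 burnt)
Step 3: cell (4,4)='F' (+9 fires, +9 burnt)
  -> target ignites at step 3
Step 4: cell (4,4)='.' (+4 fires, +9 burnt)
Step 5: cell (4,4)='.' (+3 fires, +4 burnt)
Step 6: cell (4,4)='.' (+0 fires, +3 burnt)
  fire out at step 6

3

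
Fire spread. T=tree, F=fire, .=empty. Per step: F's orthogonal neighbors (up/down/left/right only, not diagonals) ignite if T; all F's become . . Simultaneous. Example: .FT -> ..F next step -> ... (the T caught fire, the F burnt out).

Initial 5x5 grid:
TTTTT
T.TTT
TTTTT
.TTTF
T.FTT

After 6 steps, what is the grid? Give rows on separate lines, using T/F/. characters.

Step 1: 5 trees catch fire, 2 burn out
  TTTTT
  T.TTT
  TTTTF
  .TFF.
  T..FF
Step 2: 4 trees catch fire, 5 burn out
  TTTTT
  T.TTF
  TTFF.
  .F...
  T....
Step 3: 4 trees catch fire, 4 burn out
  TTTTF
  T.FF.
  TF...
  .....
  T....
Step 4: 3 trees catch fire, 4 burn out
  TTFF.
  T....
  F....
  .....
  T....
Step 5: 2 trees catch fire, 3 burn out
  TF...
  F....
  .....
  .....
  T....
Step 6: 1 trees catch fire, 2 burn out
  F....
  .....
  .....
  .....
  T....

F....
.....
.....
.....
T....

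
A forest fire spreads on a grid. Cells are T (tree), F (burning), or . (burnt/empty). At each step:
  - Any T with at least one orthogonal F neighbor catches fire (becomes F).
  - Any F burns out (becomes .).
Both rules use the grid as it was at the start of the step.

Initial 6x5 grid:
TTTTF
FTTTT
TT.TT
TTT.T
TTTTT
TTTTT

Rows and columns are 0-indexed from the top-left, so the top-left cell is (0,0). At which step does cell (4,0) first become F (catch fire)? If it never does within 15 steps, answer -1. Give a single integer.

Step 1: cell (4,0)='T' (+5 fires, +2 burnt)
Step 2: cell (4,0)='T' (+7 fires, +5 burnt)
Step 3: cell (4,0)='F' (+4 fires, +7 burnt)
  -> target ignites at step 3
Step 4: cell (4,0)='.' (+4 fires, +4 burnt)
Step 5: cell (4,0)='.' (+4 fires, +4 burnt)
Step 6: cell (4,0)='.' (+2 fires, +4 burnt)
Step 7: cell (4,0)='.' (+0 fires, +2 burnt)
  fire out at step 7

3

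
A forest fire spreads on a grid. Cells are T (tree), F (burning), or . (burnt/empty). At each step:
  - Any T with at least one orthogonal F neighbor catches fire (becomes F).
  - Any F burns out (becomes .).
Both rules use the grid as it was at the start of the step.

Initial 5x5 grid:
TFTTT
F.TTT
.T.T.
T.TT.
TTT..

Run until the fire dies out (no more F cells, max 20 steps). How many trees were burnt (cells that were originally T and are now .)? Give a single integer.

Answer: 14

Derivation:
Step 1: +2 fires, +2 burnt (F count now 2)
Step 2: +2 fires, +2 burnt (F count now 2)
Step 3: +2 fires, +2 burnt (F count now 2)
Step 4: +2 fires, +2 burnt (F count now 2)
Step 5: +1 fires, +2 burnt (F count now 1)
Step 6: +1 fires, +1 burnt (F count now 1)
Step 7: +1 fires, +1 burnt (F count now 1)
Step 8: +1 fires, +1 burnt (F count now 1)
Step 9: +1 fires, +1 burnt (F count now 1)
Step 10: +1 fires, +1 burnt (F count now 1)
Step 11: +0 fires, +1 burnt (F count now 0)
Fire out after step 11
Initially T: 15, now '.': 24
Total burnt (originally-T cells now '.'): 14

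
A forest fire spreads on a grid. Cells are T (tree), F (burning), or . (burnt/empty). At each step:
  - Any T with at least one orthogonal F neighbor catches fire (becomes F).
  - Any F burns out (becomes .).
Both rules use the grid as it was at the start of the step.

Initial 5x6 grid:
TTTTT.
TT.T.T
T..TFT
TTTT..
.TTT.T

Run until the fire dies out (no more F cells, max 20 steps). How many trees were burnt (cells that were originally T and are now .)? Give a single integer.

Answer: 19

Derivation:
Step 1: +2 fires, +1 burnt (F count now 2)
Step 2: +3 fires, +2 burnt (F count now 3)
Step 3: +3 fires, +3 burnt (F count now 3)
Step 4: +4 fires, +3 burnt (F count now 4)
Step 5: +3 fires, +4 burnt (F count now 3)
Step 6: +3 fires, +3 burnt (F count now 3)
Step 7: +1 fires, +3 burnt (F count now 1)
Step 8: +0 fires, +1 burnt (F count now 0)
Fire out after step 8
Initially T: 20, now '.': 29
Total burnt (originally-T cells now '.'): 19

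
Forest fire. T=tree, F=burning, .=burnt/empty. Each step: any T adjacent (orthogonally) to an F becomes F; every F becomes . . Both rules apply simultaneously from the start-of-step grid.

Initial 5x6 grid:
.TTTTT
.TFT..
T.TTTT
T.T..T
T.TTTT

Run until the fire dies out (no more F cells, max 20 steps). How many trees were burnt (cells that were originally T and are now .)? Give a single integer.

Step 1: +4 fires, +1 burnt (F count now 4)
Step 2: +4 fires, +4 burnt (F count now 4)
Step 3: +3 fires, +4 burnt (F count now 3)
Step 4: +3 fires, +3 burnt (F count now 3)
Step 5: +2 fires, +3 burnt (F count now 2)
Step 6: +1 fires, +2 burnt (F count now 1)
Step 7: +0 fires, +1 burnt (F count now 0)
Fire out after step 7
Initially T: 20, now '.': 27
Total burnt (originally-T cells now '.'): 17

Answer: 17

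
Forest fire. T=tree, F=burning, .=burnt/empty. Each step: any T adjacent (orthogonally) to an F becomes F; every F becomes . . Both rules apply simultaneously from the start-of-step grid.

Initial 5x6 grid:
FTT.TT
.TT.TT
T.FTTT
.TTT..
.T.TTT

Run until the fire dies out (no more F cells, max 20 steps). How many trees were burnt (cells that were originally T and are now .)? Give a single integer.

Step 1: +4 fires, +2 burnt (F count now 4)
Step 2: +5 fires, +4 burnt (F count now 5)
Step 3: +4 fires, +5 burnt (F count now 4)
Step 4: +3 fires, +4 burnt (F count now 3)
Step 5: +2 fires, +3 burnt (F count now 2)
Step 6: +0 fires, +2 burnt (F count now 0)
Fire out after step 6
Initially T: 19, now '.': 29
Total burnt (originally-T cells now '.'): 18

Answer: 18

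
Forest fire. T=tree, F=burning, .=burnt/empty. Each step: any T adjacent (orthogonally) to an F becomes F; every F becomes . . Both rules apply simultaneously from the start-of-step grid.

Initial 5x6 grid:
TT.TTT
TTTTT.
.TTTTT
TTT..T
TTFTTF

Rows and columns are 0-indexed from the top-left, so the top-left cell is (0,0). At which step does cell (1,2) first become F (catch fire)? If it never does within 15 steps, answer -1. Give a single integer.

Step 1: cell (1,2)='T' (+5 fires, +2 burnt)
Step 2: cell (1,2)='T' (+4 fires, +5 burnt)
Step 3: cell (1,2)='F' (+5 fires, +4 burnt)
  -> target ignites at step 3
Step 4: cell (1,2)='.' (+3 fires, +5 burnt)
Step 5: cell (1,2)='.' (+4 fires, +3 burnt)
Step 6: cell (1,2)='.' (+2 fires, +4 burnt)
Step 7: cell (1,2)='.' (+0 fires, +2 burnt)
  fire out at step 7

3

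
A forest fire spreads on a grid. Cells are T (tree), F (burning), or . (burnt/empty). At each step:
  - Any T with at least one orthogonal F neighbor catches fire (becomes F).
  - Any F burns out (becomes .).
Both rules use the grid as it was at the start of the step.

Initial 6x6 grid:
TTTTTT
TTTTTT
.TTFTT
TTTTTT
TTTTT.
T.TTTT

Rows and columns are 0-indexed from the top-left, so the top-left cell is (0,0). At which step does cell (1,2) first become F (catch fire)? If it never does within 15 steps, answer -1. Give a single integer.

Step 1: cell (1,2)='T' (+4 fires, +1 burnt)
Step 2: cell (1,2)='F' (+8 fires, +4 burnt)
  -> target ignites at step 2
Step 3: cell (1,2)='.' (+9 fires, +8 burnt)
Step 4: cell (1,2)='.' (+7 fires, +9 burnt)
Step 5: cell (1,2)='.' (+3 fires, +7 burnt)
Step 6: cell (1,2)='.' (+1 fires, +3 burnt)
Step 7: cell (1,2)='.' (+0 fires, +1 burnt)
  fire out at step 7

2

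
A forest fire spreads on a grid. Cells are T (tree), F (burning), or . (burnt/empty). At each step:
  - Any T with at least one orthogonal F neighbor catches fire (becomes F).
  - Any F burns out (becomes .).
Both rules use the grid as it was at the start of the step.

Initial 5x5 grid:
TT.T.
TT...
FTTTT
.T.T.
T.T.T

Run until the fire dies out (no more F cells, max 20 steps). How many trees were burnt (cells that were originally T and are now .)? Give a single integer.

Answer: 10

Derivation:
Step 1: +2 fires, +1 burnt (F count now 2)
Step 2: +4 fires, +2 burnt (F count now 4)
Step 3: +2 fires, +4 burnt (F count now 2)
Step 4: +2 fires, +2 burnt (F count now 2)
Step 5: +0 fires, +2 burnt (F count now 0)
Fire out after step 5
Initially T: 14, now '.': 21
Total burnt (originally-T cells now '.'): 10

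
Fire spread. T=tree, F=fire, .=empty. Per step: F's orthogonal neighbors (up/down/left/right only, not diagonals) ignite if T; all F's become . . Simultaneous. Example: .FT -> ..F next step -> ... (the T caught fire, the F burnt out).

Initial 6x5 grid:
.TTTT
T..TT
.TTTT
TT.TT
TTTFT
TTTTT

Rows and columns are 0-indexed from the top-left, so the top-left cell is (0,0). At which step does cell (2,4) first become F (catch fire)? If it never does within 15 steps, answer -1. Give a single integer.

Step 1: cell (2,4)='T' (+4 fires, +1 burnt)
Step 2: cell (2,4)='T' (+5 fires, +4 burnt)
Step 3: cell (2,4)='F' (+6 fires, +5 burnt)
  -> target ignites at step 3
Step 4: cell (2,4)='.' (+5 fires, +6 burnt)
Step 5: cell (2,4)='.' (+2 fires, +5 burnt)
Step 6: cell (2,4)='.' (+1 fires, +2 burnt)
Step 7: cell (2,4)='.' (+0 fires, +1 burnt)
  fire out at step 7

3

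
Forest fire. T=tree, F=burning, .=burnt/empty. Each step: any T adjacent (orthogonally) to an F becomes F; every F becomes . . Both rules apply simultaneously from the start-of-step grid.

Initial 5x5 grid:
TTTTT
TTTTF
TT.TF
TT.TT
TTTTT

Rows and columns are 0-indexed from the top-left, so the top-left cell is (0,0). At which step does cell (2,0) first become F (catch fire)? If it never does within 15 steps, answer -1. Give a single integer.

Step 1: cell (2,0)='T' (+4 fires, +2 burnt)
Step 2: cell (2,0)='T' (+4 fires, +4 burnt)
Step 3: cell (2,0)='T' (+3 fires, +4 burnt)
Step 4: cell (2,0)='T' (+4 fires, +3 burnt)
Step 5: cell (2,0)='F' (+4 fires, +4 burnt)
  -> target ignites at step 5
Step 6: cell (2,0)='.' (+2 fires, +4 burnt)
Step 7: cell (2,0)='.' (+0 fires, +2 burnt)
  fire out at step 7

5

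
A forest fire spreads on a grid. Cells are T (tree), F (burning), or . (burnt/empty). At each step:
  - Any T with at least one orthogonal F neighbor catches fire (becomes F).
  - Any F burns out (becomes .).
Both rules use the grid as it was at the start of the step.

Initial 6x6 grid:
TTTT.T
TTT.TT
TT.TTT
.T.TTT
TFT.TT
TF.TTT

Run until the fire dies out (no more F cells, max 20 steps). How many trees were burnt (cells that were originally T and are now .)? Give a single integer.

Step 1: +4 fires, +2 burnt (F count now 4)
Step 2: +1 fires, +4 burnt (F count now 1)
Step 3: +2 fires, +1 burnt (F count now 2)
Step 4: +3 fires, +2 burnt (F count now 3)
Step 5: +2 fires, +3 burnt (F count now 2)
Step 6: +1 fires, +2 burnt (F count now 1)
Step 7: +0 fires, +1 burnt (F count now 0)
Fire out after step 7
Initially T: 27, now '.': 22
Total burnt (originally-T cells now '.'): 13

Answer: 13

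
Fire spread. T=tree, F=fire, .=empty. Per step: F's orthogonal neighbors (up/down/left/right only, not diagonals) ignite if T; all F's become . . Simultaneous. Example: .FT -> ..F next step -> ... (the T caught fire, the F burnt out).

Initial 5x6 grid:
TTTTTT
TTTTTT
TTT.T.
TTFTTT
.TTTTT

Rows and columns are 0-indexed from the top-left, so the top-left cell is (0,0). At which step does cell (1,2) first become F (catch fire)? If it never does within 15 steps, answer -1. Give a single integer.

Step 1: cell (1,2)='T' (+4 fires, +1 burnt)
Step 2: cell (1,2)='F' (+6 fires, +4 burnt)
  -> target ignites at step 2
Step 3: cell (1,2)='.' (+7 fires, +6 burnt)
Step 4: cell (1,2)='.' (+5 fires, +7 burnt)
Step 5: cell (1,2)='.' (+3 fires, +5 burnt)
Step 6: cell (1,2)='.' (+1 fires, +3 burnt)
Step 7: cell (1,2)='.' (+0 fires, +1 burnt)
  fire out at step 7

2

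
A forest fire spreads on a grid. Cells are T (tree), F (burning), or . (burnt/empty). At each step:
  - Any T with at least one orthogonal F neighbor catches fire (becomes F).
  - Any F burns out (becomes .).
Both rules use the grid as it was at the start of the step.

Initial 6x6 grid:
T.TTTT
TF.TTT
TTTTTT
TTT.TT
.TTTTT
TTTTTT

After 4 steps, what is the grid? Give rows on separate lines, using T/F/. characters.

Step 1: 2 trees catch fire, 1 burn out
  T.TTTT
  F..TTT
  TFTTTT
  TTT.TT
  .TTTTT
  TTTTTT
Step 2: 4 trees catch fire, 2 burn out
  F.TTTT
  ...TTT
  F.FTTT
  TFT.TT
  .TTTTT
  TTTTTT
Step 3: 4 trees catch fire, 4 burn out
  ..TTTT
  ...TTT
  ...FTT
  F.F.TT
  .FTTTT
  TTTTTT
Step 4: 4 trees catch fire, 4 burn out
  ..TTTT
  ...FTT
  ....FT
  ....TT
  ..FTTT
  TFTTTT

..TTTT
...FTT
....FT
....TT
..FTTT
TFTTTT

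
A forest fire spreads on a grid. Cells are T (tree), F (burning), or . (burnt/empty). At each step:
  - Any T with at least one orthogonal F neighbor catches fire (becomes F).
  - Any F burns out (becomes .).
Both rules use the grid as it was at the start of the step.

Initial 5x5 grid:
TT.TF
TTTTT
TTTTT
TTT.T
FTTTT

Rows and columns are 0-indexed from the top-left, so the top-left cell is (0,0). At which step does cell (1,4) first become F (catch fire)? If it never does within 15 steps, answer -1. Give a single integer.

Step 1: cell (1,4)='F' (+4 fires, +2 burnt)
  -> target ignites at step 1
Step 2: cell (1,4)='.' (+5 fires, +4 burnt)
Step 3: cell (1,4)='.' (+7 fires, +5 burnt)
Step 4: cell (1,4)='.' (+4 fires, +7 burnt)
Step 5: cell (1,4)='.' (+1 fires, +4 burnt)
Step 6: cell (1,4)='.' (+0 fires, +1 burnt)
  fire out at step 6

1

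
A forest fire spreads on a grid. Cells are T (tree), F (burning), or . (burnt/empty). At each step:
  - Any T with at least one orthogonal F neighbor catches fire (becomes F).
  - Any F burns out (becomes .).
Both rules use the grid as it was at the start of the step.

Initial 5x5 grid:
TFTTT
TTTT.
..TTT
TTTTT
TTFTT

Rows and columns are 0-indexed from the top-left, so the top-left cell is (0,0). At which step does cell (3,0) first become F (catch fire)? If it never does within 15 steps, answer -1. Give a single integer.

Step 1: cell (3,0)='T' (+6 fires, +2 burnt)
Step 2: cell (3,0)='T' (+8 fires, +6 burnt)
Step 3: cell (3,0)='F' (+5 fires, +8 burnt)
  -> target ignites at step 3
Step 4: cell (3,0)='.' (+1 fires, +5 burnt)
Step 5: cell (3,0)='.' (+0 fires, +1 burnt)
  fire out at step 5

3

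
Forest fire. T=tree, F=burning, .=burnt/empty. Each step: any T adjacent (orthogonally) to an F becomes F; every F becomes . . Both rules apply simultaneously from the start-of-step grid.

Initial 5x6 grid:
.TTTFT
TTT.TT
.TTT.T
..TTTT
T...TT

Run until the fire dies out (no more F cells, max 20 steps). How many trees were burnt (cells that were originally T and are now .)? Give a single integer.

Answer: 19

Derivation:
Step 1: +3 fires, +1 burnt (F count now 3)
Step 2: +2 fires, +3 burnt (F count now 2)
Step 3: +3 fires, +2 burnt (F count now 3)
Step 4: +3 fires, +3 burnt (F count now 3)
Step 5: +6 fires, +3 burnt (F count now 6)
Step 6: +2 fires, +6 burnt (F count now 2)
Step 7: +0 fires, +2 burnt (F count now 0)
Fire out after step 7
Initially T: 20, now '.': 29
Total burnt (originally-T cells now '.'): 19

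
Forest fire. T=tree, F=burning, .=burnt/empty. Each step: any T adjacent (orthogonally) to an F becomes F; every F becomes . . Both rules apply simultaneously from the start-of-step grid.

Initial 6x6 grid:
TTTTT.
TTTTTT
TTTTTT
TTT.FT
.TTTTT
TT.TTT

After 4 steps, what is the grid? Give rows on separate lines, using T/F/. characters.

Step 1: 3 trees catch fire, 1 burn out
  TTTTT.
  TTTTTT
  TTTTFT
  TTT..F
  .TTTFT
  TT.TTT
Step 2: 6 trees catch fire, 3 burn out
  TTTTT.
  TTTTFT
  TTTF.F
  TTT...
  .TTF.F
  TT.TFT
Step 3: 7 trees catch fire, 6 burn out
  TTTTF.
  TTTF.F
  TTF...
  TTT...
  .TF...
  TT.F.F
Step 4: 5 trees catch fire, 7 burn out
  TTTF..
  TTF...
  TF....
  TTF...
  .F....
  TT....

TTTF..
TTF...
TF....
TTF...
.F....
TT....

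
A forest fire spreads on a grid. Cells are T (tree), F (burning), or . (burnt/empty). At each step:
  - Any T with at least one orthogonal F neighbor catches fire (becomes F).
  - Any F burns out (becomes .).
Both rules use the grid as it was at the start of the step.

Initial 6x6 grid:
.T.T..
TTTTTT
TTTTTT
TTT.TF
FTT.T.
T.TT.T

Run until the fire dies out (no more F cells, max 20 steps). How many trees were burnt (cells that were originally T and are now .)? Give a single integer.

Answer: 24

Derivation:
Step 1: +5 fires, +2 burnt (F count now 5)
Step 2: +6 fires, +5 burnt (F count now 6)
Step 3: +6 fires, +6 burnt (F count now 6)
Step 4: +4 fires, +6 burnt (F count now 4)
Step 5: +3 fires, +4 burnt (F count now 3)
Step 6: +0 fires, +3 burnt (F count now 0)
Fire out after step 6
Initially T: 25, now '.': 35
Total burnt (originally-T cells now '.'): 24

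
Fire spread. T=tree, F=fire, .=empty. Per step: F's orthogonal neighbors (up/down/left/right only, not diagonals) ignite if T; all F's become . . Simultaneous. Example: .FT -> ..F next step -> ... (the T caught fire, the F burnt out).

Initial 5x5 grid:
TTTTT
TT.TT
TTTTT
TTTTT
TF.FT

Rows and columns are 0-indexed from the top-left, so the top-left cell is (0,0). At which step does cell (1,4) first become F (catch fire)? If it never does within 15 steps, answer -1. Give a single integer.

Step 1: cell (1,4)='T' (+4 fires, +2 burnt)
Step 2: cell (1,4)='T' (+5 fires, +4 burnt)
Step 3: cell (1,4)='T' (+5 fires, +5 burnt)
Step 4: cell (1,4)='F' (+4 fires, +5 burnt)
  -> target ignites at step 4
Step 5: cell (1,4)='.' (+3 fires, +4 burnt)
Step 6: cell (1,4)='.' (+0 fires, +3 burnt)
  fire out at step 6

4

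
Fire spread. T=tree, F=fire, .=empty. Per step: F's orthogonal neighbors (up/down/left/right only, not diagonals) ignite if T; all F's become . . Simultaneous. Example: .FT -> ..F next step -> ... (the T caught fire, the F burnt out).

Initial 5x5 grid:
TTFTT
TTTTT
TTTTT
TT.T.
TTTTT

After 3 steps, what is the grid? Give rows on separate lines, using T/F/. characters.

Step 1: 3 trees catch fire, 1 burn out
  TF.FT
  TTFTT
  TTTTT
  TT.T.
  TTTTT
Step 2: 5 trees catch fire, 3 burn out
  F...F
  TF.FT
  TTFTT
  TT.T.
  TTTTT
Step 3: 4 trees catch fire, 5 burn out
  .....
  F...F
  TF.FT
  TT.T.
  TTTTT

.....
F...F
TF.FT
TT.T.
TTTTT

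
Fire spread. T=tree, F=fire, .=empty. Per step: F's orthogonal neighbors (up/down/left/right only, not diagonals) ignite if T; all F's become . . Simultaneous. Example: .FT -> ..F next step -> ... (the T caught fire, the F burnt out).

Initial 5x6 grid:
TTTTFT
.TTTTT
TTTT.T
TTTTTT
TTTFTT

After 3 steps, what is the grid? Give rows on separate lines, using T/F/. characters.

Step 1: 6 trees catch fire, 2 burn out
  TTTF.F
  .TTTFT
  TTTT.T
  TTTFTT
  TTF.FT
Step 2: 8 trees catch fire, 6 burn out
  TTF...
  .TTF.F
  TTTF.T
  TTF.FT
  TF...F
Step 3: 7 trees catch fire, 8 burn out
  TF....
  .TF...
  TTF..F
  TF...F
  F.....

TF....
.TF...
TTF..F
TF...F
F.....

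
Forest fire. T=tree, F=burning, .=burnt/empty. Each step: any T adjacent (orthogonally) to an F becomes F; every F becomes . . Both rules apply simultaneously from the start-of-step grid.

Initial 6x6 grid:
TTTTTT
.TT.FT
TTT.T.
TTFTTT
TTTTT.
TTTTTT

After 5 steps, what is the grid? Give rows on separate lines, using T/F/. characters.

Step 1: 7 trees catch fire, 2 burn out
  TTTTFT
  .TT..F
  TTF.F.
  TF.FTT
  TTFTT.
  TTTTTT
Step 2: 9 trees catch fire, 7 burn out
  TTTF.F
  .TF...
  TF....
  F...FT
  TF.FT.
  TTFTTT
Step 3: 8 trees catch fire, 9 burn out
  TTF...
  .F....
  F.....
  .....F
  F...F.
  TF.FTT
Step 4: 3 trees catch fire, 8 burn out
  TF....
  ......
  ......
  ......
  ......
  F...FT
Step 5: 2 trees catch fire, 3 burn out
  F.....
  ......
  ......
  ......
  ......
  .....F

F.....
......
......
......
......
.....F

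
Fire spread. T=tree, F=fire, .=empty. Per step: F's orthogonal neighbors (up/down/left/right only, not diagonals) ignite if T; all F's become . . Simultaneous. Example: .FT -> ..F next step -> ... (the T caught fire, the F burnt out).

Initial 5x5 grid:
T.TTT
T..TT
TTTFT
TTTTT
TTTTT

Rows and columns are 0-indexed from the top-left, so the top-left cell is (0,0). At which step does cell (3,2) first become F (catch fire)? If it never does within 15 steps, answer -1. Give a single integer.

Step 1: cell (3,2)='T' (+4 fires, +1 burnt)
Step 2: cell (3,2)='F' (+6 fires, +4 burnt)
  -> target ignites at step 2
Step 3: cell (3,2)='.' (+6 fires, +6 burnt)
Step 4: cell (3,2)='.' (+3 fires, +6 burnt)
Step 5: cell (3,2)='.' (+2 fires, +3 burnt)
Step 6: cell (3,2)='.' (+0 fires, +2 burnt)
  fire out at step 6

2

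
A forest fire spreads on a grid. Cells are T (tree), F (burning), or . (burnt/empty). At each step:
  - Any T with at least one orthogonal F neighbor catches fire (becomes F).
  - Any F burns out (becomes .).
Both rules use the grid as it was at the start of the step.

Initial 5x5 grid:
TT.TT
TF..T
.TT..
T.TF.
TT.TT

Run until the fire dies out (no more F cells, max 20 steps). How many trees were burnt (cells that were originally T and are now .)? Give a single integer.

Answer: 8

Derivation:
Step 1: +5 fires, +2 burnt (F count now 5)
Step 2: +3 fires, +5 burnt (F count now 3)
Step 3: +0 fires, +3 burnt (F count now 0)
Fire out after step 3
Initially T: 14, now '.': 19
Total burnt (originally-T cells now '.'): 8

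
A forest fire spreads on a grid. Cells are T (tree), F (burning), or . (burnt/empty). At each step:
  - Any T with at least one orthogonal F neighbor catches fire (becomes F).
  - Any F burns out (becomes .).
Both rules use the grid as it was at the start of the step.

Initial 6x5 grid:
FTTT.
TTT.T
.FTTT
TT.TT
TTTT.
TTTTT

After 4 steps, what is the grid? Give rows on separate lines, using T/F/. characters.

Step 1: 5 trees catch fire, 2 burn out
  .FTT.
  FFT.T
  ..FTT
  TF.TT
  TTTT.
  TTTTT
Step 2: 5 trees catch fire, 5 burn out
  ..FT.
  ..F.T
  ...FT
  F..TT
  TFTT.
  TTTTT
Step 3: 6 trees catch fire, 5 burn out
  ...F.
  ....T
  ....F
  ...FT
  F.FT.
  TFTTT
Step 4: 5 trees catch fire, 6 burn out
  .....
  ....F
  .....
  ....F
  ...F.
  F.FTT

.....
....F
.....
....F
...F.
F.FTT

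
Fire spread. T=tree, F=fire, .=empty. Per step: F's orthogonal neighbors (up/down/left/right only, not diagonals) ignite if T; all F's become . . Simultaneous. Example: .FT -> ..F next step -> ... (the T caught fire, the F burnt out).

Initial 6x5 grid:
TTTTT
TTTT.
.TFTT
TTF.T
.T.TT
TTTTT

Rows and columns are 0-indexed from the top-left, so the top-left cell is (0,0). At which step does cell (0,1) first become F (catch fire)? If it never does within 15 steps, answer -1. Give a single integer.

Step 1: cell (0,1)='T' (+4 fires, +2 burnt)
Step 2: cell (0,1)='T' (+6 fires, +4 burnt)
Step 3: cell (0,1)='F' (+5 fires, +6 burnt)
  -> target ignites at step 3
Step 4: cell (0,1)='.' (+5 fires, +5 burnt)
Step 5: cell (0,1)='.' (+3 fires, +5 burnt)
Step 6: cell (0,1)='.' (+0 fires, +3 burnt)
  fire out at step 6

3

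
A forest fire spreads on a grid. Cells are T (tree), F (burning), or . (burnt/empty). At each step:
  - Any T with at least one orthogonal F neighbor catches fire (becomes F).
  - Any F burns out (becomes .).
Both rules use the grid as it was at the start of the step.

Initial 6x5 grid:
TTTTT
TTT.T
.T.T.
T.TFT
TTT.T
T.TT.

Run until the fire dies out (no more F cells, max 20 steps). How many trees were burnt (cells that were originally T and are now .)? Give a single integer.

Answer: 11

Derivation:
Step 1: +3 fires, +1 burnt (F count now 3)
Step 2: +2 fires, +3 burnt (F count now 2)
Step 3: +2 fires, +2 burnt (F count now 2)
Step 4: +2 fires, +2 burnt (F count now 2)
Step 5: +2 fires, +2 burnt (F count now 2)
Step 6: +0 fires, +2 burnt (F count now 0)
Fire out after step 6
Initially T: 21, now '.': 20
Total burnt (originally-T cells now '.'): 11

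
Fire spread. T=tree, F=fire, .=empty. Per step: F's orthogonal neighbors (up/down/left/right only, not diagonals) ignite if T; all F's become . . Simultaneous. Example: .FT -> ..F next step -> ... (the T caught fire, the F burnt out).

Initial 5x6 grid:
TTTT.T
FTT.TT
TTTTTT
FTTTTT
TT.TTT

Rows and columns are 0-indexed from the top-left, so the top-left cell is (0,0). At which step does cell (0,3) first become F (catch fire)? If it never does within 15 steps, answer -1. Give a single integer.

Step 1: cell (0,3)='T' (+5 fires, +2 burnt)
Step 2: cell (0,3)='T' (+5 fires, +5 burnt)
Step 3: cell (0,3)='T' (+3 fires, +5 burnt)
Step 4: cell (0,3)='F' (+4 fires, +3 burnt)
  -> target ignites at step 4
Step 5: cell (0,3)='.' (+3 fires, +4 burnt)
Step 6: cell (0,3)='.' (+3 fires, +3 burnt)
Step 7: cell (0,3)='.' (+1 fires, +3 burnt)
Step 8: cell (0,3)='.' (+1 fires, +1 burnt)
Step 9: cell (0,3)='.' (+0 fires, +1 burnt)
  fire out at step 9

4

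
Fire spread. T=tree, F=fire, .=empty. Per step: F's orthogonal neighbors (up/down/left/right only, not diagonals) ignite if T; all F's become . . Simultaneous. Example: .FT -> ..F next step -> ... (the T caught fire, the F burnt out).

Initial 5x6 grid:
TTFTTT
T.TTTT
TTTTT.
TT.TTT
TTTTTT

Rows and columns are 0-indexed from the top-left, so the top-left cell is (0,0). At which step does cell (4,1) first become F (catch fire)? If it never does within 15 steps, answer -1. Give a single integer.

Step 1: cell (4,1)='T' (+3 fires, +1 burnt)
Step 2: cell (4,1)='T' (+4 fires, +3 burnt)
Step 3: cell (4,1)='T' (+5 fires, +4 burnt)
Step 4: cell (4,1)='T' (+5 fires, +5 burnt)
Step 5: cell (4,1)='F' (+4 fires, +5 burnt)
  -> target ignites at step 5
Step 6: cell (4,1)='.' (+4 fires, +4 burnt)
Step 7: cell (4,1)='.' (+1 fires, +4 burnt)
Step 8: cell (4,1)='.' (+0 fires, +1 burnt)
  fire out at step 8

5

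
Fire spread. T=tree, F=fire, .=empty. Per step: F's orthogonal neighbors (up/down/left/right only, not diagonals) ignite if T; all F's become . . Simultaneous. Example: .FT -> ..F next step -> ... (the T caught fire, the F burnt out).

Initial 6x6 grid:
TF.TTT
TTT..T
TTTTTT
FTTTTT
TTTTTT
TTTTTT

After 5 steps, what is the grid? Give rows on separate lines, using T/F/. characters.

Step 1: 5 trees catch fire, 2 burn out
  F..TTT
  TFT..T
  FTTTTT
  .FTTTT
  FTTTTT
  TTTTTT
Step 2: 6 trees catch fire, 5 burn out
  ...TTT
  F.F..T
  .FTTTT
  ..FTTT
  .FTTTT
  FTTTTT
Step 3: 4 trees catch fire, 6 burn out
  ...TTT
  .....T
  ..FTTT
  ...FTT
  ..FTTT
  .FTTTT
Step 4: 4 trees catch fire, 4 burn out
  ...TTT
  .....T
  ...FTT
  ....FT
  ...FTT
  ..FTTT
Step 5: 4 trees catch fire, 4 burn out
  ...TTT
  .....T
  ....FT
  .....F
  ....FT
  ...FTT

...TTT
.....T
....FT
.....F
....FT
...FTT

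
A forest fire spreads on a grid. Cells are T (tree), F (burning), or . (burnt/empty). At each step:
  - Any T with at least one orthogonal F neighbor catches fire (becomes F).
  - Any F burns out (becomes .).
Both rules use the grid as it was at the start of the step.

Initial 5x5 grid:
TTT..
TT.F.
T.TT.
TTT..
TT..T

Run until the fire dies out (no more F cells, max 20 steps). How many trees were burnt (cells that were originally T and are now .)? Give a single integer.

Answer: 13

Derivation:
Step 1: +1 fires, +1 burnt (F count now 1)
Step 2: +1 fires, +1 burnt (F count now 1)
Step 3: +1 fires, +1 burnt (F count now 1)
Step 4: +1 fires, +1 burnt (F count now 1)
Step 5: +2 fires, +1 burnt (F count now 2)
Step 6: +2 fires, +2 burnt (F count now 2)
Step 7: +1 fires, +2 burnt (F count now 1)
Step 8: +2 fires, +1 burnt (F count now 2)
Step 9: +1 fires, +2 burnt (F count now 1)
Step 10: +1 fires, +1 burnt (F count now 1)
Step 11: +0 fires, +1 burnt (F count now 0)
Fire out after step 11
Initially T: 14, now '.': 24
Total burnt (originally-T cells now '.'): 13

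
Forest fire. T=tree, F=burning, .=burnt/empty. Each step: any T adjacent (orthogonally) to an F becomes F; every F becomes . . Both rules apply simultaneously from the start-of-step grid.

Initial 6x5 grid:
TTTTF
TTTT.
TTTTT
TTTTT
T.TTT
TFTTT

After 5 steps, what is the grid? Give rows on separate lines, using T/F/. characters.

Step 1: 3 trees catch fire, 2 burn out
  TTTF.
  TTTT.
  TTTTT
  TTTTT
  T.TTT
  F.FTT
Step 2: 5 trees catch fire, 3 burn out
  TTF..
  TTTF.
  TTTTT
  TTTTT
  F.FTT
  ...FT
Step 3: 7 trees catch fire, 5 burn out
  TF...
  TTF..
  TTTFT
  FTFTT
  ...FT
  ....F
Step 4: 8 trees catch fire, 7 burn out
  F....
  TF...
  FTF.F
  .F.FT
  ....F
  .....
Step 5: 3 trees catch fire, 8 burn out
  .....
  F....
  .F...
  ....F
  .....
  .....

.....
F....
.F...
....F
.....
.....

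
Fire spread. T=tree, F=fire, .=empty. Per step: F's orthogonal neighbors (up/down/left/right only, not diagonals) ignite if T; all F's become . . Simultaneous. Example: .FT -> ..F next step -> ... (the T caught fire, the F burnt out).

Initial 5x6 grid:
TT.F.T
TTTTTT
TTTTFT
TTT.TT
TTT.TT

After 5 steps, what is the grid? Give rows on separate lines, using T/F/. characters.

Step 1: 5 trees catch fire, 2 burn out
  TT...T
  TTTFFT
  TTTF.F
  TTT.FT
  TTT.TT
Step 2: 5 trees catch fire, 5 burn out
  TT...T
  TTF..F
  TTF...
  TTT..F
  TTT.FT
Step 3: 5 trees catch fire, 5 burn out
  TT...F
  TF....
  TF....
  TTF...
  TTT..F
Step 4: 5 trees catch fire, 5 burn out
  TF....
  F.....
  F.....
  TF....
  TTF...
Step 5: 3 trees catch fire, 5 burn out
  F.....
  ......
  ......
  F.....
  TF....

F.....
......
......
F.....
TF....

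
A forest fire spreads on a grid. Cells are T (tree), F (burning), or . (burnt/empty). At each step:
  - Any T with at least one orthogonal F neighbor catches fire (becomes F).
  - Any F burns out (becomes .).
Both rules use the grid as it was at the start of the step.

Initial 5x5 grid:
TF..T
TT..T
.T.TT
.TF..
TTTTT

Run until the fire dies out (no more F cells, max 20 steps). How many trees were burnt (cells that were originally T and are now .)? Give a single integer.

Answer: 10

Derivation:
Step 1: +4 fires, +2 burnt (F count now 4)
Step 2: +4 fires, +4 burnt (F count now 4)
Step 3: +2 fires, +4 burnt (F count now 2)
Step 4: +0 fires, +2 burnt (F count now 0)
Fire out after step 4
Initially T: 14, now '.': 21
Total burnt (originally-T cells now '.'): 10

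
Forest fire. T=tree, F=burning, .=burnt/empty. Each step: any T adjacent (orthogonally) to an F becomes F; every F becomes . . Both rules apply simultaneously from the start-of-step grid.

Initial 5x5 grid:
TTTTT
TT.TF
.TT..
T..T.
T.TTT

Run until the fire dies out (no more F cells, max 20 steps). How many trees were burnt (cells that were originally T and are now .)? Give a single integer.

Step 1: +2 fires, +1 burnt (F count now 2)
Step 2: +1 fires, +2 burnt (F count now 1)
Step 3: +1 fires, +1 burnt (F count now 1)
Step 4: +1 fires, +1 burnt (F count now 1)
Step 5: +2 fires, +1 burnt (F count now 2)
Step 6: +2 fires, +2 burnt (F count now 2)
Step 7: +1 fires, +2 burnt (F count now 1)
Step 8: +0 fires, +1 burnt (F count now 0)
Fire out after step 8
Initially T: 16, now '.': 19
Total burnt (originally-T cells now '.'): 10

Answer: 10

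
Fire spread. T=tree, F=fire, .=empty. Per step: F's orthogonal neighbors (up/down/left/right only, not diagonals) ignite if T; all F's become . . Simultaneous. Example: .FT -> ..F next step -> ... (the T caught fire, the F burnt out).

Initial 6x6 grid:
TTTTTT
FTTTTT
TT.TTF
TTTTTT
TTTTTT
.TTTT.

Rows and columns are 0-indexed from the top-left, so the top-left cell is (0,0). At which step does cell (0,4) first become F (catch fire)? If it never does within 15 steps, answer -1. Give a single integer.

Step 1: cell (0,4)='T' (+6 fires, +2 burnt)
Step 2: cell (0,4)='T' (+9 fires, +6 burnt)
Step 3: cell (0,4)='F' (+7 fires, +9 burnt)
  -> target ignites at step 3
Step 4: cell (0,4)='.' (+5 fires, +7 burnt)
Step 5: cell (0,4)='.' (+3 fires, +5 burnt)
Step 6: cell (0,4)='.' (+1 fires, +3 burnt)
Step 7: cell (0,4)='.' (+0 fires, +1 burnt)
  fire out at step 7

3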